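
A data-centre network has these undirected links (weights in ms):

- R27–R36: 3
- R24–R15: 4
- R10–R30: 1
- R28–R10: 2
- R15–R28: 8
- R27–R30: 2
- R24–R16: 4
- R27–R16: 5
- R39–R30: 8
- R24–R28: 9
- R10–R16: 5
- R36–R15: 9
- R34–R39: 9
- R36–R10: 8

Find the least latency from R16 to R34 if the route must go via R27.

24 ms

Best R16 to R27: R16–R27 costing 5
Best R27 to R34: R27–R30–R39–R34 costing 19
Total via R27: 5 + 19 = 24 ms.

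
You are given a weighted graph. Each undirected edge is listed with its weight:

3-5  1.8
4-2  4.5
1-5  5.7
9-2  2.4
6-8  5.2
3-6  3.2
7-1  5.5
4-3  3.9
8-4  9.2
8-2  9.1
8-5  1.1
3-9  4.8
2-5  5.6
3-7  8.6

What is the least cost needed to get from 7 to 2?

Candidate routes:
7 - 1 - 5 - 2: 5.5+5.7+5.6 = 16.8
7 - 3 - 9 - 2: 8.6+4.8+2.4 = 15.8
7 - 3 - 5 - 2: 8.6+1.8+5.6 = 16
Cheapest is 7 - 3 - 9 - 2 at 15.8.

15.8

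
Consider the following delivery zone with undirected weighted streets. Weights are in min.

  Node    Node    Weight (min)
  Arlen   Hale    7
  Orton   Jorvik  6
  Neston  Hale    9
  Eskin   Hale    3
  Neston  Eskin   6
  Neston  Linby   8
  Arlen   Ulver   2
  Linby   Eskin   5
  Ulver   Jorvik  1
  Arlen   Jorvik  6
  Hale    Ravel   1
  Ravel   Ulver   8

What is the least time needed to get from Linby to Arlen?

Shortest distances from Linby:
Linby: 0
Eskin: 5  (via Linby)
Neston: 8  (via Linby)
Hale: 8  (via Eskin)
Ravel: 9  (via Hale)
Arlen: 15  (via Hale)
Shortest route: Linby–Eskin–Hale–Arlen = 15 min.

15 min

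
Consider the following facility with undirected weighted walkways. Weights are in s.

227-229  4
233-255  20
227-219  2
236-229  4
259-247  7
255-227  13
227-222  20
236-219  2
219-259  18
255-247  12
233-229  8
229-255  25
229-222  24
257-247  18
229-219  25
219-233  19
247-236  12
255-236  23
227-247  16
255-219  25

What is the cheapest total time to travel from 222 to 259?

Settle nodes by increasing distance from 222:
222: 0
227: 20  (via 222)
219: 22  (via 227)
229: 24  (via 222)
236: 24  (via 219)
233: 32  (via 229)
255: 33  (via 227)
247: 36  (via 227)
259: 40  (via 219)
Shortest route: 222–227–219–259 = 40 s.

40 s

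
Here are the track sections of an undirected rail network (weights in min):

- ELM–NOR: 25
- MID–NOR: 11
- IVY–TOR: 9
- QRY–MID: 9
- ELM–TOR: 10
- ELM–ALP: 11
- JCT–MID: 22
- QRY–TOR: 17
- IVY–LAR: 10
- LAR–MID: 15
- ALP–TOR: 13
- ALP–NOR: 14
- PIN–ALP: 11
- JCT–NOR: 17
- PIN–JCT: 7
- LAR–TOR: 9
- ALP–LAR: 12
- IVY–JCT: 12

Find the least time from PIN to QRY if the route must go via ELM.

49 min

Best PIN to ELM: PIN → ALP → ELM costing 22
Shortest ELM→QRY: ELM → TOR → QRY = 27
Total via ELM: 22 + 27 = 49 min.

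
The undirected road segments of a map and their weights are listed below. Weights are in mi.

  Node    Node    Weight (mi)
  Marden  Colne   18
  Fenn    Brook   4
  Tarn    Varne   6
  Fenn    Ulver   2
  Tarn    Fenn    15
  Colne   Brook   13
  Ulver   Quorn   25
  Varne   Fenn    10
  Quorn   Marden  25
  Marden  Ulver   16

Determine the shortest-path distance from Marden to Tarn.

Shortest distances from Marden:
Marden: 0
Ulver: 16  (via Marden)
Colne: 18  (via Marden)
Fenn: 18  (via Ulver)
Brook: 22  (via Fenn)
Quorn: 25  (via Marden)
Varne: 28  (via Fenn)
Tarn: 33  (via Fenn)
Shortest route: Marden → Ulver → Fenn → Tarn = 33 mi.

33 mi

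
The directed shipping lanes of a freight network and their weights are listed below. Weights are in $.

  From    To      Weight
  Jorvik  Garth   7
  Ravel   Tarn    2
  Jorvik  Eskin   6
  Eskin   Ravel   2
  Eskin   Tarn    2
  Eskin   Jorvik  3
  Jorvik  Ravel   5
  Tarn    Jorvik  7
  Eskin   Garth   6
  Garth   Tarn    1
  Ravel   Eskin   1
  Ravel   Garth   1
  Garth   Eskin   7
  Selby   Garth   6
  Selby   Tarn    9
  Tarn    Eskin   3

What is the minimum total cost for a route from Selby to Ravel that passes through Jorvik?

$18

Best Selby to Jorvik: Selby–Garth–Tarn–Eskin–Jorvik costing 13
Shortest Jorvik→Ravel: Jorvik–Ravel = 5
Total via Jorvik: 13 + 5 = $18.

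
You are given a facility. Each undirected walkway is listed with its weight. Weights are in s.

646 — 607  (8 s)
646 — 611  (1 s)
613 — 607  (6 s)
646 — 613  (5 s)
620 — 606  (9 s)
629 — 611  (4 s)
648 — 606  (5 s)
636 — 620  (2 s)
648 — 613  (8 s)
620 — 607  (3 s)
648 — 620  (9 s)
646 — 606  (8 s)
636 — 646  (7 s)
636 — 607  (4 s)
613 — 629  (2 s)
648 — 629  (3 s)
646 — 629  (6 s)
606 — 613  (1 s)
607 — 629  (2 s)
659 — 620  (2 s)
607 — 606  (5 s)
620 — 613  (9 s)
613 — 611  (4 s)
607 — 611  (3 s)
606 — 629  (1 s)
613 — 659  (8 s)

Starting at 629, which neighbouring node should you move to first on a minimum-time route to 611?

Candidate routes:
629 → 607 → 611: 2+3 = 5
629 → 611: 4 = 4
629 → 606 → 613 → 611: 1+1+4 = 6
The minimum is 4 s via 629 → 611.
So from 629 the first move is to 611.

611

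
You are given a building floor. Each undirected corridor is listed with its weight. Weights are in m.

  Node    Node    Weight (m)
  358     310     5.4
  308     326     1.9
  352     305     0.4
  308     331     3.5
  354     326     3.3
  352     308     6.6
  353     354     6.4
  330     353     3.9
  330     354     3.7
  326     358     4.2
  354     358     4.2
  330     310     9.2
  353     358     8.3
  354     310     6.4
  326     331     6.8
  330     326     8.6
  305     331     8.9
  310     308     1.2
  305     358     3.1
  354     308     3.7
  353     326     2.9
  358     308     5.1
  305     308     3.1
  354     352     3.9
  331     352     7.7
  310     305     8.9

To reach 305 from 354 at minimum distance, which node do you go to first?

Candidate routes:
354 - 352 - 305: 3.9+0.4 = 4.3
354 - 308 - 305: 3.7+3.1 = 6.8
Cheapest is 354 - 352 - 305 at 4.3 m.
So from 354 the first move is to 352.

352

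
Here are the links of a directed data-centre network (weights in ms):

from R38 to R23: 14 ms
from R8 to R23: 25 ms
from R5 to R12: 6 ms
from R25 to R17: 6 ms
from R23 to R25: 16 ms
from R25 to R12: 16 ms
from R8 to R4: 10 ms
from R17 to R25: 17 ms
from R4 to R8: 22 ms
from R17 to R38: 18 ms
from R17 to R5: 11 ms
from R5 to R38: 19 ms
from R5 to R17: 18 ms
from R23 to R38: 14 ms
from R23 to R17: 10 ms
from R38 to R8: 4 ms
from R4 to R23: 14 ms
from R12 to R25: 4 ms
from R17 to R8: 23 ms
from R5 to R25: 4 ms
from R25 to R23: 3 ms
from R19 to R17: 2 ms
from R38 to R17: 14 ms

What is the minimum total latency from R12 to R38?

21 ms

Enumerating some paths:
R12–R25–R23–R17–R38: 4+3+10+18 = 35
R12–R25–R17–R38: 4+6+18 = 28
R12–R25–R23–R38: 4+3+14 = 21
Cheapest is R12–R25–R23–R38 at 21 ms.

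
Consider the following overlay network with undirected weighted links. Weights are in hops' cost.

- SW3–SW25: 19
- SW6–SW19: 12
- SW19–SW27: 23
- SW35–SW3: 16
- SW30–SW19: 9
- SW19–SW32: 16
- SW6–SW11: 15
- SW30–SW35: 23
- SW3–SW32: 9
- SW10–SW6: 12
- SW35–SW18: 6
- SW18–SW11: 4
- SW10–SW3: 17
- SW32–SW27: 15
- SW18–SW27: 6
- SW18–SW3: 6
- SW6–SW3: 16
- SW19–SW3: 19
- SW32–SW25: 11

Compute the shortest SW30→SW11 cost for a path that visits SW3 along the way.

38 hops' cost

Shortest SW30→SW3: SW30–SW19–SW3 = 28
Shortest SW3→SW11: SW3–SW18–SW11 = 10
Total via SW3: 28 + 10 = 38 hops' cost.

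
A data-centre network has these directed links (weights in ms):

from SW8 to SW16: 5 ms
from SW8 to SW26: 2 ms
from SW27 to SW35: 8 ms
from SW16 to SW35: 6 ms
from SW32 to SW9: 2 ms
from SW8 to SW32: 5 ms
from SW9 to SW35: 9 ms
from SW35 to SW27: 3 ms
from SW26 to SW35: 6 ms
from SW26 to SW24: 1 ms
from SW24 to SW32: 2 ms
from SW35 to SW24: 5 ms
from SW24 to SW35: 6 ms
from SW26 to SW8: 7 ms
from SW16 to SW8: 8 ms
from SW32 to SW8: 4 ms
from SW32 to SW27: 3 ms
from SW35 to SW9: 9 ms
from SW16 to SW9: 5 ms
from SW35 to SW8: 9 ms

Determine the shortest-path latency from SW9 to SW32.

Candidate routes:
SW9–SW35–SW8–SW26–SW24–SW32: 9+9+2+1+2 = 23
SW9–SW35–SW8–SW32: 9+9+5 = 23
SW9–SW35–SW24–SW32: 9+5+2 = 16
Cheapest is SW9–SW35–SW24–SW32 at 16 ms.

16 ms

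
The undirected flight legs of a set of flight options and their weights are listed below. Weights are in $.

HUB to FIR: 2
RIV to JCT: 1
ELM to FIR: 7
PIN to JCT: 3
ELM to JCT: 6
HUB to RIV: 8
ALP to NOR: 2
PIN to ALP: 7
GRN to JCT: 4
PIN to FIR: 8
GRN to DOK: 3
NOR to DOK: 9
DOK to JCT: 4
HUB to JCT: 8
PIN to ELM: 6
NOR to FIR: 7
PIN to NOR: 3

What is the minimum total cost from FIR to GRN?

Compare a few routes:
FIR - HUB - RIV - JCT - GRN: 2+8+1+4 = 15
FIR - HUB - JCT - GRN: 2+8+4 = 14
Cheapest is FIR - HUB - JCT - GRN at $14.

$14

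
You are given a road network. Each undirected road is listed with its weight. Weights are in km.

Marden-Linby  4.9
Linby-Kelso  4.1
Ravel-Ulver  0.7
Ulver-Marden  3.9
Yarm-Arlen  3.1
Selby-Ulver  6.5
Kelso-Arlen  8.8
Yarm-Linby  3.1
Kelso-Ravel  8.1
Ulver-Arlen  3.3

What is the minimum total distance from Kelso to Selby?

15.3 km

Shortest distances from Kelso:
Kelso: 0
Linby: 4.1  (via Kelso)
Yarm: 7.2  (via Linby)
Ravel: 8.1  (via Kelso)
Ulver: 8.8  (via Ravel)
Arlen: 8.8  (via Kelso)
Marden: 9  (via Linby)
Selby: 15.3  (via Ulver)
Shortest route: Kelso → Ravel → Ulver → Selby = 15.3 km.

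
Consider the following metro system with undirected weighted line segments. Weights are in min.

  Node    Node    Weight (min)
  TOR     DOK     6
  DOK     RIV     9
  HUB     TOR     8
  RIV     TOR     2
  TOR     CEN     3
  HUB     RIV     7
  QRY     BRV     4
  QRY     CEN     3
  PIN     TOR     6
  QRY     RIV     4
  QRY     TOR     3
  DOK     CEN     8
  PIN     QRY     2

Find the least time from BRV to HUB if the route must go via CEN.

Shortest BRV→CEN: BRV → QRY → CEN = 7
Shortest CEN→HUB: CEN → TOR → HUB = 11
Total via CEN: 7 + 11 = 18 min.

18 min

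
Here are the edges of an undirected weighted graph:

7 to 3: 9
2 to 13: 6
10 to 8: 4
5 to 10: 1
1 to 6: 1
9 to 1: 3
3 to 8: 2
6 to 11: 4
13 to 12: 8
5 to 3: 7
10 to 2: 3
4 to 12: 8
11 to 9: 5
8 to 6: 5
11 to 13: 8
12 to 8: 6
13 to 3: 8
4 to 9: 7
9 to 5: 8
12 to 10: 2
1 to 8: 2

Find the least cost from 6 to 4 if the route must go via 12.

17

Shortest 6→12: 6–1–8–12 = 9
Best 12 to 4: 12–4 costing 8
Total via 12: 9 + 8 = 17.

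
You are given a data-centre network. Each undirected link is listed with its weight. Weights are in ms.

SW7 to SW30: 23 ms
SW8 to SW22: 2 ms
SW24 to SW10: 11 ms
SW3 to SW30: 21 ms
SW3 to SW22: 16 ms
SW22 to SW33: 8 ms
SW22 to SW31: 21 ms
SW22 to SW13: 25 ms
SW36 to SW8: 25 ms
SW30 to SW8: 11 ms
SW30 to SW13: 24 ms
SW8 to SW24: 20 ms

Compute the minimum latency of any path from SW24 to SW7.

Compare a few routes:
SW24 → SW8 → SW30 → SW7: 20+11+23 = 54
SW24 → SW8 → SW22 → SW3 → SW30 → SW7: 20+2+16+21+23 = 82
SW24 → SW8 → SW22 → SW13 → SW30 → SW7: 20+2+25+24+23 = 94
The minimum is 54 ms via SW24 → SW8 → SW30 → SW7.

54 ms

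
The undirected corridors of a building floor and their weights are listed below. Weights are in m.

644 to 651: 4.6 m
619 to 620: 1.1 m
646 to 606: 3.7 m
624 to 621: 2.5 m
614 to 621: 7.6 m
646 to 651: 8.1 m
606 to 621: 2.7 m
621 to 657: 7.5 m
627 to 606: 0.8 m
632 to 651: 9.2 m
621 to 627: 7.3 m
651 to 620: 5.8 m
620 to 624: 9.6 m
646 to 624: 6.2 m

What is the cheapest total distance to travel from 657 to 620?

19.6 m

Settle nodes by increasing distance from 657:
657: 0
621: 7.5  (via 657)
624: 10  (via 621)
606: 10.2  (via 621)
627: 11  (via 606)
646: 13.9  (via 606)
614: 15.1  (via 621)
620: 19.6  (via 624)
Shortest route: 657–621–624–620 = 19.6 m.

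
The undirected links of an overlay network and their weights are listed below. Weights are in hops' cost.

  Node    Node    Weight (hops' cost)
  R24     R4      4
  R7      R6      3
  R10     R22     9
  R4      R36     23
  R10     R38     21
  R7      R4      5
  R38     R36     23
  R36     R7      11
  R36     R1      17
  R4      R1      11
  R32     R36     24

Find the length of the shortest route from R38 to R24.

43 hops' cost

Candidate routes:
R38 → R36 → R4 → R24: 23+23+4 = 50
R38 → R36 → R7 → R4 → R24: 23+11+5+4 = 43
R38 → R36 → R1 → R4 → R24: 23+17+11+4 = 55
The minimum is 43 hops' cost via R38 → R36 → R7 → R4 → R24.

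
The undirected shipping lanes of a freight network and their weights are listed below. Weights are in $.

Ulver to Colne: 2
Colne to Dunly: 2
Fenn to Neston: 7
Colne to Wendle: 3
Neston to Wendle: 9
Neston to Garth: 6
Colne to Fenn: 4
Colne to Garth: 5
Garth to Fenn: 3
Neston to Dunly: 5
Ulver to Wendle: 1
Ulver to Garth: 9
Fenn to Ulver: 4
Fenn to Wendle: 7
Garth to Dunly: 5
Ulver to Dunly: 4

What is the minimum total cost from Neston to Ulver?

$9

Enumerating some paths:
Neston - Fenn - Ulver: 7+4 = 11
Neston - Dunly - Ulver: 5+4 = 9
Neston - Dunly - Colne - Wendle - Ulver: 5+2+3+1 = 11
Neston - Wendle - Ulver: 9+1 = 10
The minimum is $9 via Neston - Dunly - Ulver.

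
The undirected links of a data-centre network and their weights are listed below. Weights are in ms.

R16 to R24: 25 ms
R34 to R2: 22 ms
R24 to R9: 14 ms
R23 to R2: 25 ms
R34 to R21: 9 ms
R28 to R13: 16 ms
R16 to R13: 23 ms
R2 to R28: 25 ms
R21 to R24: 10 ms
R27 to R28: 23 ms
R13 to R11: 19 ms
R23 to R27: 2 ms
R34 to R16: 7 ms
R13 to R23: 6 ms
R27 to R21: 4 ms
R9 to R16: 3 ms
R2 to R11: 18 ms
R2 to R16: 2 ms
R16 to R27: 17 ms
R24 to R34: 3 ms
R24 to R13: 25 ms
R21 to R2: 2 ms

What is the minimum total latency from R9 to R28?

Running Dijkstra from R9:
R9: 0
R16: 3  (via R9)
R2: 5  (via R16)
R21: 7  (via R2)
R34: 10  (via R16)
R27: 11  (via R21)
R23: 13  (via R27)
R24: 13  (via R34)
R13: 19  (via R23)
R11: 23  (via R2)
R28: 30  (via R2)
Shortest route: R9 → R16 → R2 → R28 = 30 ms.

30 ms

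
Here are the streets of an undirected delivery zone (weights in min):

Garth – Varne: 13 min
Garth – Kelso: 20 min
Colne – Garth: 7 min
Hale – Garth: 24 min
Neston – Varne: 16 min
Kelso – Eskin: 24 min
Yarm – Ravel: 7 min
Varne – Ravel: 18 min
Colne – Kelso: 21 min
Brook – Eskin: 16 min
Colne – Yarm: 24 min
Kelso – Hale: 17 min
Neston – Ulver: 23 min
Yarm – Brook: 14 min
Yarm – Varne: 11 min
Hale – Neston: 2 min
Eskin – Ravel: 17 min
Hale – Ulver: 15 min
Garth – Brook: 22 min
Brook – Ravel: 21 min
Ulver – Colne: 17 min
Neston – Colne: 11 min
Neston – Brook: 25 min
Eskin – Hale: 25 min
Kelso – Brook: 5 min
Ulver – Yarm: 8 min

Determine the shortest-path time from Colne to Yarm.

Settle nodes by increasing distance from Colne:
Colne: 0
Garth: 7  (via Colne)
Neston: 11  (via Colne)
Hale: 13  (via Neston)
Ulver: 17  (via Colne)
Varne: 20  (via Garth)
Kelso: 21  (via Colne)
Yarm: 24  (via Colne)
Shortest route: Colne–Yarm = 24 min.

24 min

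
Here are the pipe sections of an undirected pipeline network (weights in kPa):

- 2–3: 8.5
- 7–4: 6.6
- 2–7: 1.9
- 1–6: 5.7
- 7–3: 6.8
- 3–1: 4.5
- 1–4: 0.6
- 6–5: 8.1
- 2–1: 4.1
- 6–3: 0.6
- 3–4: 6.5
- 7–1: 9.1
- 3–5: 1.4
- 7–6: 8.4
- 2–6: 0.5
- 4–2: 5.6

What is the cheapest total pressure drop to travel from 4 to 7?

6.6 kPa

Running Dijkstra from 4:
4: 0
1: 0.6  (via 4)
2: 4.7  (via 1)
3: 5.1  (via 1)
6: 5.2  (via 2)
5: 6.5  (via 3)
7: 6.6  (via 4)
Shortest route: 4–7 = 6.6 kPa.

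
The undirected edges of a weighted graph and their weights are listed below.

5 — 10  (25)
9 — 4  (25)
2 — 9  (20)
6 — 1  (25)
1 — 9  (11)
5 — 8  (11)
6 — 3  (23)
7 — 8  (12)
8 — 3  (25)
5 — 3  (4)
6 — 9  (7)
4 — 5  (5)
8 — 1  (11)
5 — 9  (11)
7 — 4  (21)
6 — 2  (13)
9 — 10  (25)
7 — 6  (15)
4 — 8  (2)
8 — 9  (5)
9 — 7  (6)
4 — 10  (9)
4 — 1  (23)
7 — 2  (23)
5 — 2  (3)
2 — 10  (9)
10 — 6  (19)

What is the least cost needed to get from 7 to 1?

17

Settle nodes by increasing distance from 7:
7: 0
9: 6  (via 7)
8: 11  (via 9)
4: 13  (via 8)
6: 13  (via 9)
1: 17  (via 9)
Shortest route: 7 → 9 → 1 = 17.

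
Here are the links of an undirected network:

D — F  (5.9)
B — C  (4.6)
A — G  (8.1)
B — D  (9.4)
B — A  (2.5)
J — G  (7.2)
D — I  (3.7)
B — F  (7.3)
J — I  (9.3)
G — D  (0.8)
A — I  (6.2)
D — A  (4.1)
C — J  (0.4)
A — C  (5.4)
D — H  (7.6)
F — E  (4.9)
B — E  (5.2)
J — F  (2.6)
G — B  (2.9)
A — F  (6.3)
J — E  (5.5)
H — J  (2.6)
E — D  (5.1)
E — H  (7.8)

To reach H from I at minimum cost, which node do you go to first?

D

Enumerating some paths:
I → D → H: 3.7+7.6 = 11.3
I → J → H: 9.3+2.6 = 11.9
Cheapest is I → D → H at 11.3.
So from I the first move is to D.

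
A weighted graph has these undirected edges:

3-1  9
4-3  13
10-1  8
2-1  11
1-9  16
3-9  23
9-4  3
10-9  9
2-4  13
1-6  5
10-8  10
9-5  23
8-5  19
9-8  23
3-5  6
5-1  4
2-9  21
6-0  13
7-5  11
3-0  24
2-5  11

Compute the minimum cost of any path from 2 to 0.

Compare a few routes:
2–1–6–0: 11+5+13 = 29
2–5–3–0: 11+6+24 = 41
2–5–3–1–6–0: 11+6+9+5+13 = 44
2–5–1–6–0: 11+4+5+13 = 33
The minimum is 29 via 2–1–6–0.

29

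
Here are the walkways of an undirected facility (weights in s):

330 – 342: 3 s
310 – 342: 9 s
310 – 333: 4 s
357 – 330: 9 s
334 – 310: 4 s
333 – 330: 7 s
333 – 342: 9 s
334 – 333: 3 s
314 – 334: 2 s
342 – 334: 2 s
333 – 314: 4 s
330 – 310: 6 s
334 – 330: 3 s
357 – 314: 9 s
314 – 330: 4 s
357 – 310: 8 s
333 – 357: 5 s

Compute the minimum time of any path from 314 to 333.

Settle nodes by increasing distance from 314:
314: 0
334: 2  (via 314)
330: 4  (via 314)
333: 4  (via 314)
Shortest route: 314–333 = 4 s.

4 s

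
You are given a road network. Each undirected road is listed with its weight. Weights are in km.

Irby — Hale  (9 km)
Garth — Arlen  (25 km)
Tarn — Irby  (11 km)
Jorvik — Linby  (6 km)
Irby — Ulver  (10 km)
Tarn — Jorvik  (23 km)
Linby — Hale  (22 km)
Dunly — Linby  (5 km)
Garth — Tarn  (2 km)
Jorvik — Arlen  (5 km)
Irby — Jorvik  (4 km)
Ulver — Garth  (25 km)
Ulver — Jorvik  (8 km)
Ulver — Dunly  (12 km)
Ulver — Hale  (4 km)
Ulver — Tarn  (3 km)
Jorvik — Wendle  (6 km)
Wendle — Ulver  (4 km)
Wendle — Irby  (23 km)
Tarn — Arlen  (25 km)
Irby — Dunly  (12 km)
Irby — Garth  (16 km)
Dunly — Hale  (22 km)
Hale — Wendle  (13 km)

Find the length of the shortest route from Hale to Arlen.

Compare a few routes:
Hale - Ulver - Irby - Jorvik - Arlen: 4+10+4+5 = 23
Hale - Irby - Jorvik - Arlen: 9+4+5 = 18
Hale - Ulver - Jorvik - Arlen: 4+8+5 = 17
Hale - Ulver - Wendle - Jorvik - Arlen: 4+4+6+5 = 19
Cheapest is Hale - Ulver - Jorvik - Arlen at 17 km.

17 km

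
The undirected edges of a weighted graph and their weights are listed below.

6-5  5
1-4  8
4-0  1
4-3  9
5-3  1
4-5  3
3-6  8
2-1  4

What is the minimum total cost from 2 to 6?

Settle nodes by increasing distance from 2:
2: 0
1: 4  (via 2)
4: 12  (via 1)
0: 13  (via 4)
5: 15  (via 4)
3: 16  (via 5)
6: 20  (via 5)
Shortest route: 2 → 1 → 4 → 5 → 6 = 20.

20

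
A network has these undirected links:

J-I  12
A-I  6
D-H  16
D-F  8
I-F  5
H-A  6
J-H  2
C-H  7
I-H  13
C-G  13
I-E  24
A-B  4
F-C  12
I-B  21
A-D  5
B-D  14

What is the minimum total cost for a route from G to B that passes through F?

40

Best G to F: G → C → F costing 25
Best F to B: F → I → A → B costing 15
Total via F: 25 + 15 = 40.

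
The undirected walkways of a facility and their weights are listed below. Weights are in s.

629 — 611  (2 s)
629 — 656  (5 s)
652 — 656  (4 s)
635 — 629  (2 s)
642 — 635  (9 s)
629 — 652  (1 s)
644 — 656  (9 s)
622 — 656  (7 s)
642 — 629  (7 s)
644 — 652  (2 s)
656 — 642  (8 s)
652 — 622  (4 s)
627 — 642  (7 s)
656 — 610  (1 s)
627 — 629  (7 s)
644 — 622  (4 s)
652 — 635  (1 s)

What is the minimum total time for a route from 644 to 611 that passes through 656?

Shortest 644→656: 644 → 652 → 656 = 6
Best 656 to 611: 656 → 629 → 611 costing 7
Total via 656: 6 + 7 = 13 s.

13 s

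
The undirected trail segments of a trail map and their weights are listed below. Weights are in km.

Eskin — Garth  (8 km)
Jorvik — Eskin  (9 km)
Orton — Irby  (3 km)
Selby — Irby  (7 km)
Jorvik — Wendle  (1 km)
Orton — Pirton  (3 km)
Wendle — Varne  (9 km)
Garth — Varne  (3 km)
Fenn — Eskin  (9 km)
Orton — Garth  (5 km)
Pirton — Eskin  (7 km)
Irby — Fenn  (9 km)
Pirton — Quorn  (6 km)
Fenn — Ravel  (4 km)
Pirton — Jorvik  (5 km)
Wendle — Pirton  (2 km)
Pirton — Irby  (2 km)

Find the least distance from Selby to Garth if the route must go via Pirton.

Shortest Selby→Pirton: Selby → Irby → Pirton = 9
Best Pirton to Garth: Pirton → Orton → Garth costing 8
Total via Pirton: 9 + 8 = 17 km.

17 km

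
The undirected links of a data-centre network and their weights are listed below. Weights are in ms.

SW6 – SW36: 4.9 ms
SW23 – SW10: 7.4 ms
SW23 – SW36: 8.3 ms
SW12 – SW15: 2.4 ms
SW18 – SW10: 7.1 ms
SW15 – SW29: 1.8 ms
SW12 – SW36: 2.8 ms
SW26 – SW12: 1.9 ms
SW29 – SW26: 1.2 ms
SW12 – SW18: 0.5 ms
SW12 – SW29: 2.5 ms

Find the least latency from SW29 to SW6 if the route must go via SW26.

Best SW29 to SW26: SW29 → SW26 costing 1.2
Shortest SW26→SW6: SW26 → SW12 → SW36 → SW6 = 9.6
Total via SW26: 1.2 + 9.6 = 10.8 ms.

10.8 ms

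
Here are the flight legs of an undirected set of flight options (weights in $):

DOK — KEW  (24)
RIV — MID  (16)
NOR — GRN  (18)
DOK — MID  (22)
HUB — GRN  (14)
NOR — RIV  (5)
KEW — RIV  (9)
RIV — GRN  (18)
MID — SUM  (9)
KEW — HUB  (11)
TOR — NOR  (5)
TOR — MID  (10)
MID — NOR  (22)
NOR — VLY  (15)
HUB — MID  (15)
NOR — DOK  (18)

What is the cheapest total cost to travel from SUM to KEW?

Candidate routes:
SUM → MID → NOR → RIV → KEW: 9+22+5+9 = 45
SUM → MID → HUB → KEW: 9+15+11 = 35
SUM → MID → TOR → NOR → RIV → KEW: 9+10+5+5+9 = 38
SUM → MID → RIV → KEW: 9+16+9 = 34
The minimum is $34 via SUM → MID → RIV → KEW.

$34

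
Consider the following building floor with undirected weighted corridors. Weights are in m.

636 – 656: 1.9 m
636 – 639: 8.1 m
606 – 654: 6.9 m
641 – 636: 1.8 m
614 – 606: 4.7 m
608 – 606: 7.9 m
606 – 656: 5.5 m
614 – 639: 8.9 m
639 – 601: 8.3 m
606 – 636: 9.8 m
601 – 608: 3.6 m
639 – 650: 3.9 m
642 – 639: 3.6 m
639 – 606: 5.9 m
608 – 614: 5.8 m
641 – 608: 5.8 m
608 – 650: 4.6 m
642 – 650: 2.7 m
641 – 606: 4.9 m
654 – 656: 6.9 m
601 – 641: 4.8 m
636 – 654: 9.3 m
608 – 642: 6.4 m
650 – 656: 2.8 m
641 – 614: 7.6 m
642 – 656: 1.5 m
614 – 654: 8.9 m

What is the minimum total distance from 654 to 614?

Enumerating some paths:
654–614: 8.9 = 8.9
654–606–614: 6.9+4.7 = 11.6
654–656–606–614: 6.9+5.5+4.7 = 17.1
The minimum is 8.9 m via 654–614.

8.9 m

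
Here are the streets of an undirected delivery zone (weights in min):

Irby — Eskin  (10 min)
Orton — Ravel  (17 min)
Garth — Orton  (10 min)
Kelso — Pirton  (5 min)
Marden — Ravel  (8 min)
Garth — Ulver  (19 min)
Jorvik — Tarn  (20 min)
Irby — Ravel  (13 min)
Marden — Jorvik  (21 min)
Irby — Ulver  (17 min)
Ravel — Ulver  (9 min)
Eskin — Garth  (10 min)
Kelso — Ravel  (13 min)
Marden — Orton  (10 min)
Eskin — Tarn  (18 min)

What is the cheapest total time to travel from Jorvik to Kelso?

42 min

Settle nodes by increasing distance from Jorvik:
Jorvik: 0
Tarn: 20  (via Jorvik)
Marden: 21  (via Jorvik)
Ravel: 29  (via Marden)
Orton: 31  (via Marden)
Eskin: 38  (via Tarn)
Ulver: 38  (via Ravel)
Garth: 41  (via Orton)
Irby: 42  (via Ravel)
Kelso: 42  (via Ravel)
Shortest route: Jorvik → Marden → Ravel → Kelso = 42 min.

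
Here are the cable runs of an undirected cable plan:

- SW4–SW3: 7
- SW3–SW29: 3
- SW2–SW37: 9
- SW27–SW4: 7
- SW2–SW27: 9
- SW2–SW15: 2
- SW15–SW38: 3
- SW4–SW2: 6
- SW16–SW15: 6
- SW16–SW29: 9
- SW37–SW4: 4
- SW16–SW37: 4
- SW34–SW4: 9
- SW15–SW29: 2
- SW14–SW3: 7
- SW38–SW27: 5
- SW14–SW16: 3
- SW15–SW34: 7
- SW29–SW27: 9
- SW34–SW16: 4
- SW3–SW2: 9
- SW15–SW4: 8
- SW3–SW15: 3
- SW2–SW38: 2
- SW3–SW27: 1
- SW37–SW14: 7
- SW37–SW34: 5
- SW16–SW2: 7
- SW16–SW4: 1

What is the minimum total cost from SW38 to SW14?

12

Settle nodes by increasing distance from SW38:
SW38: 0
SW2: 2  (via SW38)
SW15: 3  (via SW38)
SW29: 5  (via SW15)
SW27: 5  (via SW38)
SW3: 6  (via SW15)
SW4: 8  (via SW2)
SW16: 9  (via SW2)
SW34: 10  (via SW15)
SW37: 11  (via SW2)
SW14: 12  (via SW16)
Shortest route: SW38 → SW2 → SW16 → SW14 = 12.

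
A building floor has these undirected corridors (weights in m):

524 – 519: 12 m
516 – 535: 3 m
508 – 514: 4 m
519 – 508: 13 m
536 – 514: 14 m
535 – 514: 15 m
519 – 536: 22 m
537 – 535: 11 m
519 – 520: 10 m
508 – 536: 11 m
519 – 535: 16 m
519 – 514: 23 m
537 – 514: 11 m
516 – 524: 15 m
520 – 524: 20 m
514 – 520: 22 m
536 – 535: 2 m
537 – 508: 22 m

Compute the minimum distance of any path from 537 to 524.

Enumerating some paths:
537 - 535 - 516 - 524: 11+3+15 = 29
537 - 535 - 519 - 524: 11+16+12 = 39
The minimum is 29 m via 537 - 535 - 516 - 524.

29 m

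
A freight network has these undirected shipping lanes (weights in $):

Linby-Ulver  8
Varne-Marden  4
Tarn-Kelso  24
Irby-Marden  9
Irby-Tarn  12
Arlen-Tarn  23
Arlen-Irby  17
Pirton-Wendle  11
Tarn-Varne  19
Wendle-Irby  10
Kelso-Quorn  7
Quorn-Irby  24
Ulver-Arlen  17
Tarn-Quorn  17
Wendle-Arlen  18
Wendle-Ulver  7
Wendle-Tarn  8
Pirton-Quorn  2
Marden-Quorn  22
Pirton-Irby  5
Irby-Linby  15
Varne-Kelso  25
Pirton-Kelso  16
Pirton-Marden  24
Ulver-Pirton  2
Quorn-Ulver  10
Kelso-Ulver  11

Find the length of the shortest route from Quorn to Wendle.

Candidate routes:
Quorn → Pirton → Ulver → Wendle: 2+2+7 = 11
Quorn → Pirton → Wendle: 2+11 = 13
The minimum is $11 via Quorn → Pirton → Ulver → Wendle.

$11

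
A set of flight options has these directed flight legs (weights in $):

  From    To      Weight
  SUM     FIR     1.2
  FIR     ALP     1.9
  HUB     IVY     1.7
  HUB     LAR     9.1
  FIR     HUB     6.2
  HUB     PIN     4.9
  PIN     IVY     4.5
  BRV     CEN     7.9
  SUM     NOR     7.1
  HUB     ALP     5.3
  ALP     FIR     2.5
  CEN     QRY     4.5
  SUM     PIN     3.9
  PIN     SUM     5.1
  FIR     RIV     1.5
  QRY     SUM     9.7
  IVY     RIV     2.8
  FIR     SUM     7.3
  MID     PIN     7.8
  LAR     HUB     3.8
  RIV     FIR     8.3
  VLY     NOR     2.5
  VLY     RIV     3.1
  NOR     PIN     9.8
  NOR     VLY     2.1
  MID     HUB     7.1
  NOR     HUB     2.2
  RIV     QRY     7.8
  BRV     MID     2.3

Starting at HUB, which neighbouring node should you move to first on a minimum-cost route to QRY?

Compare a few routes:
HUB - IVY - RIV - QRY: 1.7+2.8+7.8 = 12.3
HUB - ALP - FIR - RIV - QRY: 5.3+2.5+1.5+7.8 = 17.1
HUB - PIN - IVY - RIV - QRY: 4.9+4.5+2.8+7.8 = 20
Cheapest is HUB - IVY - RIV - QRY at $12.3.
So from HUB the first move is to IVY.

IVY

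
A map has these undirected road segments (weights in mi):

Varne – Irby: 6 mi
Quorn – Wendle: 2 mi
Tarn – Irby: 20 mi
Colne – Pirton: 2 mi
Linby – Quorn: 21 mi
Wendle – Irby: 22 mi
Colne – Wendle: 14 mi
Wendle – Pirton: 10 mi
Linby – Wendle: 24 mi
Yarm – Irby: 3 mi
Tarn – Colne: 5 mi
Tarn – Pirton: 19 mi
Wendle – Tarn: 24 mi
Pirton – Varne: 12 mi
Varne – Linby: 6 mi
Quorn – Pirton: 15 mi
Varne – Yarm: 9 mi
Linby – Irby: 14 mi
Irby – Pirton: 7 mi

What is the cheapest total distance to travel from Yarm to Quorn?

Candidate routes:
Yarm–Irby–Pirton–Quorn: 3+7+15 = 25
Yarm–Irby–Pirton–Wendle–Quorn: 3+7+10+2 = 22
Yarm–Irby–Wendle–Quorn: 3+22+2 = 27
Yarm–Irby–Pirton–Colne–Wendle–Quorn: 3+7+2+14+2 = 28
The minimum is 22 mi via Yarm–Irby–Pirton–Wendle–Quorn.

22 mi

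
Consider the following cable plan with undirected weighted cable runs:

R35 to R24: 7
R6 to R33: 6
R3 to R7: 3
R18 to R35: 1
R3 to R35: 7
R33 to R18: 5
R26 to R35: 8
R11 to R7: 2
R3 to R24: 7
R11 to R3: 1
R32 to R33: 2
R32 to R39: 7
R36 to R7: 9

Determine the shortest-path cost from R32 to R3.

Shortest distances from R32:
R32: 0
R33: 2  (via R32)
R39: 7  (via R32)
R18: 7  (via R33)
R6: 8  (via R33)
R35: 8  (via R18)
R3: 15  (via R35)
Shortest route: R32–R33–R18–R35–R3 = 15.

15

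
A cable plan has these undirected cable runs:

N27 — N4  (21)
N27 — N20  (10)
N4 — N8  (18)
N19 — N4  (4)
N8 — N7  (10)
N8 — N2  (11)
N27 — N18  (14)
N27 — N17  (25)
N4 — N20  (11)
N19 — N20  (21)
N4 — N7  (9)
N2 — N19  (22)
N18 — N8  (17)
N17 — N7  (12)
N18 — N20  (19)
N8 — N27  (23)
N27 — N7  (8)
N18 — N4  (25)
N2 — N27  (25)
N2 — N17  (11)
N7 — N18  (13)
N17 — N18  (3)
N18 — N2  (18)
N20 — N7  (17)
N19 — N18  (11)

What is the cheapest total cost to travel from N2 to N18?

14

Running Dijkstra from N2:
N2: 0
N8: 11  (via N2)
N17: 11  (via N2)
N18: 14  (via N17)
Shortest route: N2 → N17 → N18 = 14.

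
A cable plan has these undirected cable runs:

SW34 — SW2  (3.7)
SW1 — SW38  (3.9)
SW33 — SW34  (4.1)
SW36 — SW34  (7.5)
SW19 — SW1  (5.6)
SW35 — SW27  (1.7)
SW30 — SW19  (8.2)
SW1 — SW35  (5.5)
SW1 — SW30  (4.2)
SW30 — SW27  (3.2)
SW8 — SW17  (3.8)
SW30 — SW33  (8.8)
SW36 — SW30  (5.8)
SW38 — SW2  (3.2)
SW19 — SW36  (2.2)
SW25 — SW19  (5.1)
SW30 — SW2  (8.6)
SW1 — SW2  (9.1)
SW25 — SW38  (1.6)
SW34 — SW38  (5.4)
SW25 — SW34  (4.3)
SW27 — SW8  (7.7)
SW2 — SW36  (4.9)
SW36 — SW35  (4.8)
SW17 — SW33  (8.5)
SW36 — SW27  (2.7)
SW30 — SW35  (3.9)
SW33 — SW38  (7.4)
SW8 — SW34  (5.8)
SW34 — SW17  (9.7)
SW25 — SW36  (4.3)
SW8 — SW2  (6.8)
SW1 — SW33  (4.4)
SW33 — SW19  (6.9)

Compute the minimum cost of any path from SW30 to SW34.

12.3

Settle nodes by increasing distance from SW30:
SW30: 0
SW27: 3.2  (via SW30)
SW35: 3.9  (via SW30)
SW1: 4.2  (via SW30)
SW36: 5.8  (via SW30)
SW19: 8  (via SW36)
SW38: 8.1  (via SW1)
SW33: 8.6  (via SW1)
SW2: 8.6  (via SW30)
SW25: 9.7  (via SW38)
SW8: 10.9  (via SW27)
SW34: 12.3  (via SW2)
Shortest route: SW30–SW2–SW34 = 12.3.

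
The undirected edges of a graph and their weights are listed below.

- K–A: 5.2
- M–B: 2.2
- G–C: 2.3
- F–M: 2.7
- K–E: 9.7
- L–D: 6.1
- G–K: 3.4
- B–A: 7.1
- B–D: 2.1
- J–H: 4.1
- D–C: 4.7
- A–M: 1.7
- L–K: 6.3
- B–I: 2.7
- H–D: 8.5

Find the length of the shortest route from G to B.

9.1

Running Dijkstra from G:
G: 0
C: 2.3  (via G)
K: 3.4  (via G)
D: 7  (via C)
A: 8.6  (via K)
B: 9.1  (via D)
Shortest route: G → C → D → B = 9.1.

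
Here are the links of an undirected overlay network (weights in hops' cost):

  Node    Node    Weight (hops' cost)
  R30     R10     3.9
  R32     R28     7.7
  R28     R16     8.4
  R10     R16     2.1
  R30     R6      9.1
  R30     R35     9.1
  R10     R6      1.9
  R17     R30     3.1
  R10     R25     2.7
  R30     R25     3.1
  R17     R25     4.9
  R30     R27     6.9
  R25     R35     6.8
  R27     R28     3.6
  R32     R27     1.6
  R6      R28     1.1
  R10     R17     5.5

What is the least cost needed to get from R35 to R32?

17.6 hops' cost

Shortest distances from R35:
R35: 0
R25: 6.8  (via R35)
R30: 9.1  (via R35)
R10: 9.5  (via R25)
R6: 11.4  (via R10)
R16: 11.6  (via R10)
R17: 11.7  (via R25)
R28: 12.5  (via R6)
R27: 16  (via R30)
R32: 17.6  (via R27)
Shortest route: R35 → R30 → R27 → R32 = 17.6 hops' cost.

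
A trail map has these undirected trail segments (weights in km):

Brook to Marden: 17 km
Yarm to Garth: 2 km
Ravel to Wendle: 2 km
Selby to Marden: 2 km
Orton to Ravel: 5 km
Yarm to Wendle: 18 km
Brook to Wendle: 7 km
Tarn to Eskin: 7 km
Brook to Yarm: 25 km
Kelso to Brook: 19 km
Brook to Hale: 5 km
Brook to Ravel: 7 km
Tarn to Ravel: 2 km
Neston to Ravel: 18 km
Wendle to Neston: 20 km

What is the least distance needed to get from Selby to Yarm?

Running Dijkstra from Selby:
Selby: 0
Marden: 2  (via Selby)
Brook: 19  (via Marden)
Hale: 24  (via Brook)
Wendle: 26  (via Brook)
Ravel: 26  (via Brook)
Tarn: 28  (via Ravel)
Orton: 31  (via Ravel)
Eskin: 35  (via Tarn)
Kelso: 38  (via Brook)
Yarm: 44  (via Brook)
Shortest route: Selby–Marden–Brook–Yarm = 44 km.

44 km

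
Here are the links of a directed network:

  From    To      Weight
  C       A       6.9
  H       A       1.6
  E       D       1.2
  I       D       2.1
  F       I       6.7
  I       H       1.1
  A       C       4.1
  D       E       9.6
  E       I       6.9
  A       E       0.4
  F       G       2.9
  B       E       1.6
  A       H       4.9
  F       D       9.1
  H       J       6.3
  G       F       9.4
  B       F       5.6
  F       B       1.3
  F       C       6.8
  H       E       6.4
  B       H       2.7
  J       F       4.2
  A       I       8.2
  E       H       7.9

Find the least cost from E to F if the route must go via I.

18.5

Best E to I: E → I costing 6.9
Best I to F: I → H → J → F costing 11.6
Total via I: 6.9 + 11.6 = 18.5.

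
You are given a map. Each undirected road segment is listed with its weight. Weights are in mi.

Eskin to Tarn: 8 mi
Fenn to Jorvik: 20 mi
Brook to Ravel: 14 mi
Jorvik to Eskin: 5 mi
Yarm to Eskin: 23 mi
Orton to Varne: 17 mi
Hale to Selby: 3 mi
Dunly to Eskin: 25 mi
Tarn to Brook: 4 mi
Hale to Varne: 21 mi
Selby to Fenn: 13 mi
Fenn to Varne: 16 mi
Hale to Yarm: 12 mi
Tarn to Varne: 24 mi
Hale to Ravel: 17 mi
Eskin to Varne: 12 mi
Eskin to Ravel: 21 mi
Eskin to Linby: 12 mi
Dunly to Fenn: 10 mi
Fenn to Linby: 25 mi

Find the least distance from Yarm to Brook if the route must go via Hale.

Shortest Yarm→Hale: Yarm–Hale = 12
Best Hale to Brook: Hale–Ravel–Brook costing 31
Total via Hale: 12 + 31 = 43 mi.

43 mi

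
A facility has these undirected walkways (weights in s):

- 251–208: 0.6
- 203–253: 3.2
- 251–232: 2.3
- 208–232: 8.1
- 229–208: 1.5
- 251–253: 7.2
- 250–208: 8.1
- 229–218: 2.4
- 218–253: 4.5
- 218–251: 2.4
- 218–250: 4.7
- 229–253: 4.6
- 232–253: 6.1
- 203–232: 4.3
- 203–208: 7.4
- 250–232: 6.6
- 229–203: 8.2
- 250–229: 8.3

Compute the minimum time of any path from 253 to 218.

Running Dijkstra from 253:
253: 0
203: 3.2  (via 253)
218: 4.5  (via 253)
Shortest route: 253–218 = 4.5 s.

4.5 s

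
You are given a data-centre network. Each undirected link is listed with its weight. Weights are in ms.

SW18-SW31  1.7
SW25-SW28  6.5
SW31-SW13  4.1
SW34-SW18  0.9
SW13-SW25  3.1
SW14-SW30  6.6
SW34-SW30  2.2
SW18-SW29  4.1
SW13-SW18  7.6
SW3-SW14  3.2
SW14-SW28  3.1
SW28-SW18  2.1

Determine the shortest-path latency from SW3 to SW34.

9.3 ms

Running Dijkstra from SW3:
SW3: 0
SW14: 3.2  (via SW3)
SW28: 6.3  (via SW14)
SW18: 8.4  (via SW28)
SW34: 9.3  (via SW18)
Shortest route: SW3–SW14–SW28–SW18–SW34 = 9.3 ms.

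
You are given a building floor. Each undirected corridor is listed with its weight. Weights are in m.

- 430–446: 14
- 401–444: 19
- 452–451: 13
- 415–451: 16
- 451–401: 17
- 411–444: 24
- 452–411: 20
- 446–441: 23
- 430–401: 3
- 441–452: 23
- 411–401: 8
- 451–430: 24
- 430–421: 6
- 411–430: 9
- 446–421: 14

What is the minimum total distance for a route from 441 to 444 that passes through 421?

Shortest 441→421: 441–446–421 = 37
Best 421 to 444: 421–430–401–444 costing 28
Total via 421: 37 + 28 = 65 m.

65 m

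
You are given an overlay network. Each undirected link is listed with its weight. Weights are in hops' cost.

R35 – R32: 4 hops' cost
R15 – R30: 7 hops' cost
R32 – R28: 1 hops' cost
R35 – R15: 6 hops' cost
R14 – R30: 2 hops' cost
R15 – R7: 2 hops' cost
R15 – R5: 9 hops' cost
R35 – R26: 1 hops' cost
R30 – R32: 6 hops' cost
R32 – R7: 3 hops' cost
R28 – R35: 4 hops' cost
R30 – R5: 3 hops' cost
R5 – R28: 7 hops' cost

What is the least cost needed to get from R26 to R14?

Compare a few routes:
R26 - R35 - R32 - R30 - R14: 1+4+6+2 = 13
R26 - R35 - R28 - R32 - R30 - R14: 1+4+1+6+2 = 14
Cheapest is R26 - R35 - R32 - R30 - R14 at 13 hops' cost.

13 hops' cost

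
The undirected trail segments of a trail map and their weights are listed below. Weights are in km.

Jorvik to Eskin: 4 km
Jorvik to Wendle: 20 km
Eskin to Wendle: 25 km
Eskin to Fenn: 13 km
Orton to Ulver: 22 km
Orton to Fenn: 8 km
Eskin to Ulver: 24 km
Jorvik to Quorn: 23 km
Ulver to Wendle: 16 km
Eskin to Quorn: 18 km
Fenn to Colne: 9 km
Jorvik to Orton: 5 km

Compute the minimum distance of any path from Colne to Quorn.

Shortest distances from Colne:
Colne: 0
Fenn: 9  (via Colne)
Orton: 17  (via Fenn)
Eskin: 22  (via Fenn)
Jorvik: 22  (via Orton)
Ulver: 39  (via Orton)
Quorn: 40  (via Eskin)
Shortest route: Colne → Fenn → Eskin → Quorn = 40 km.

40 km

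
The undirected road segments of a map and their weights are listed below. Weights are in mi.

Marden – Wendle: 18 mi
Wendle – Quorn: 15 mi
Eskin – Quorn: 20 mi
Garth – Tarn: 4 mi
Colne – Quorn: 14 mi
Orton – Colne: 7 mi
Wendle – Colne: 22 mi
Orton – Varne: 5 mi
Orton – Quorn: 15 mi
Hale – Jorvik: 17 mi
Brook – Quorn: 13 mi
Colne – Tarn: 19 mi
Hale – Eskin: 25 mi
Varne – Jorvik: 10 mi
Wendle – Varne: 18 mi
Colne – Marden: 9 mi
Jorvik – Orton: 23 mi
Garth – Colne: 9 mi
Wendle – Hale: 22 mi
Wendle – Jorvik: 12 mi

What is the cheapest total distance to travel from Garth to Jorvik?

31 mi

Shortest distances from Garth:
Garth: 0
Tarn: 4  (via Garth)
Colne: 9  (via Garth)
Orton: 16  (via Colne)
Marden: 18  (via Colne)
Varne: 21  (via Orton)
Quorn: 23  (via Colne)
Jorvik: 31  (via Varne)
Shortest route: Garth → Colne → Orton → Varne → Jorvik = 31 mi.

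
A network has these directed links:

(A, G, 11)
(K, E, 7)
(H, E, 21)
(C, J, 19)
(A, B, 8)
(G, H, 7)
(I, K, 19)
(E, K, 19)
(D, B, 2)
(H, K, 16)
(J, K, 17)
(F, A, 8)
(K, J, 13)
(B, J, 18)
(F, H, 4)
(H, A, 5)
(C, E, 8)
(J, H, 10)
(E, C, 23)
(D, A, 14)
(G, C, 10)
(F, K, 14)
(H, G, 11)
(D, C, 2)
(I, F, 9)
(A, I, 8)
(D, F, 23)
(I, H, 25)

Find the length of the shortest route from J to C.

31

Settle nodes by increasing distance from J:
J: 0
H: 10  (via J)
A: 15  (via H)
K: 17  (via J)
G: 21  (via H)
B: 23  (via A)
I: 23  (via A)
E: 24  (via K)
C: 31  (via G)
Shortest route: J → H → G → C = 31.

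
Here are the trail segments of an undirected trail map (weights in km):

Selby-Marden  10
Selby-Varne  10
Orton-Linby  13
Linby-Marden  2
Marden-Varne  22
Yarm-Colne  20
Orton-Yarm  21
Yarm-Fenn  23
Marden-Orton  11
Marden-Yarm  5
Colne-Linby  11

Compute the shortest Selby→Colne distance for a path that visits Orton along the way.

Best Selby to Orton: Selby–Marden–Orton costing 21
Best Orton to Colne: Orton–Linby–Colne costing 24
Total via Orton: 21 + 24 = 45 km.

45 km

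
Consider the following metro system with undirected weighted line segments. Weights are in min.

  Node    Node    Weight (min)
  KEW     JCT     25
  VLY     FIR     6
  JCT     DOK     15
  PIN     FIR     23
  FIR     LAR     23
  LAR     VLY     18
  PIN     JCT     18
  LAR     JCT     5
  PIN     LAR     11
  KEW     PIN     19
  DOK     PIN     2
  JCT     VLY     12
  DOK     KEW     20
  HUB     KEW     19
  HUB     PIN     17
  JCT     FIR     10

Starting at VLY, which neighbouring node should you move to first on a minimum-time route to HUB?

JCT

Enumerating some paths:
VLY–LAR–PIN–HUB: 18+11+17 = 46
VLY–JCT–LAR–PIN–HUB: 12+5+11+17 = 45
Cheapest is VLY–JCT–LAR–PIN–HUB at 45 min.
So from VLY the first move is to JCT.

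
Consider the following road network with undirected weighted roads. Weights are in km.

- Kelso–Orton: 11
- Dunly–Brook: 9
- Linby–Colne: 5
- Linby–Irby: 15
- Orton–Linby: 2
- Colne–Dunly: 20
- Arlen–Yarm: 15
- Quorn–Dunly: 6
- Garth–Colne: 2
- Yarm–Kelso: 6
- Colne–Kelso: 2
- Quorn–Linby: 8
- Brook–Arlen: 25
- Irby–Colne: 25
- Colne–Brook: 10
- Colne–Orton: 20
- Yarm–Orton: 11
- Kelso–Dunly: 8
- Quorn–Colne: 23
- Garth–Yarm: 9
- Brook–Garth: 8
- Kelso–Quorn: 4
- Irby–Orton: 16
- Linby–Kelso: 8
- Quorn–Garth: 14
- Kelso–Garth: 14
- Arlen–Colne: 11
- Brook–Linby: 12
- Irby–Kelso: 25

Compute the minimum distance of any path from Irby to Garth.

22 km

Running Dijkstra from Irby:
Irby: 0
Linby: 15  (via Irby)
Orton: 16  (via Irby)
Colne: 20  (via Linby)
Garth: 22  (via Colne)
Shortest route: Irby–Linby–Colne–Garth = 22 km.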